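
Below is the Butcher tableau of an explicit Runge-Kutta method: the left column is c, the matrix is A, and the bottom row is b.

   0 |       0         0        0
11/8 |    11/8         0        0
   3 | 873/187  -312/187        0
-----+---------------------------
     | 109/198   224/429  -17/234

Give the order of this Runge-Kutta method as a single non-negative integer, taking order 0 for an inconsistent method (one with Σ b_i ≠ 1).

3

b = (109/198, 224/429, -17/234)
c = (0, 11/8, 3)
Ac = (0, 0, -39/17)
Σ b_i: 109/198·1 + 224/429·1 + (-17/234)·1 = 1 ✓
b·c: 224/429·11/8 + (-17/234)·3 = 1/2 ✓
b·c²: 224/429·121/64 + (-17/234)·9 = 1/3 ✓
b·Ac: (-17/234)·(-39/17) = 1/6 ✓; 3 stages ⇒ order 3.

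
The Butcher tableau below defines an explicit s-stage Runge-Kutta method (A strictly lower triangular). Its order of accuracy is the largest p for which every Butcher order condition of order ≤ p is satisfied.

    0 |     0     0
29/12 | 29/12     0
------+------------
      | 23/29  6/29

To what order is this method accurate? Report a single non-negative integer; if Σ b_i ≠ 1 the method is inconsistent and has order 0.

b = (23/29, 6/29)
c = (0, 29/12)
Σ b_i: 23/29·1 + 6/29·1 = 1 ✓
b·c: 6/29·29/12 = 1/2 ✓; 2 stages ⇒ order 2.

2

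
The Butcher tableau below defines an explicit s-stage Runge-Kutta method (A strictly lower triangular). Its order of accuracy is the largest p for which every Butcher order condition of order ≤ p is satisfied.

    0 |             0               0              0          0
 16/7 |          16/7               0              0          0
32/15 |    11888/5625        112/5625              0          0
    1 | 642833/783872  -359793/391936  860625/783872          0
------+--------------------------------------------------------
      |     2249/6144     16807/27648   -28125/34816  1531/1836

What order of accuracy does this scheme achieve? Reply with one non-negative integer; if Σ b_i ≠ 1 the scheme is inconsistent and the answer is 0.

b = (2249/6144, 16807/27648, -28125/34816, 1531/1836)
c = (0, 16/7, 32/15, 1)
Ac = (0, 0, 256/5625, 747/3062)
Σ b_i: 2249/6144·1 + 16807/27648·1 + (-28125/34816)·1 + 1531/1836·1 = 1 ✓
b·c: 16807/27648·16/7 + (-28125/34816)·32/15 + 1531/1836·1 = 1/2 ✓
b·c²: 16807/27648·256/49 + (-28125/34816)·1024/225 + 1531/1836·1 = 1/3 ✓
b·Ac: (-28125/34816)·256/5625 + 1531/1836·747/3062 = 1/6 ✓
b·c³: 16807/27648·4096/343 + (-28125/34816)·32768/3375 + 1531/1836·1 = 1/4 ✓
b·(c∘Ac): (-28125/34816)·8192/84375 + 1531/1836·747/3062 = 1/8 ✓
b·Ac²: (-28125/34816)·4096/39375 + 1531/1836·2151/10717 = 1/12 ✓
b·A²c: 1531/1836·153/3062 = 1/24 ✓; 4 stages ⇒ order 4.

4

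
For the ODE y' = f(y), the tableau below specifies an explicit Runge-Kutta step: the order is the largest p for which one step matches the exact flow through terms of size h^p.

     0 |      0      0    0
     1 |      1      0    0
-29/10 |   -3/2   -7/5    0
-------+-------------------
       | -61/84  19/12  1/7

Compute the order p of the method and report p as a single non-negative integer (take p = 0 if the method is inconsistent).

b = (-61/84, 19/12, 1/7)
c = (0, 1, -29/10)
Ac = (0, 0, -7/5)
Σ b_i: (-61/84)·1 + 19/12·1 + 1/7·1 = 1 ✓
b·c: 19/12·1 + 1/7·(-29/10) = 491/420 ≠ 1/2 ⇒ order 1.

1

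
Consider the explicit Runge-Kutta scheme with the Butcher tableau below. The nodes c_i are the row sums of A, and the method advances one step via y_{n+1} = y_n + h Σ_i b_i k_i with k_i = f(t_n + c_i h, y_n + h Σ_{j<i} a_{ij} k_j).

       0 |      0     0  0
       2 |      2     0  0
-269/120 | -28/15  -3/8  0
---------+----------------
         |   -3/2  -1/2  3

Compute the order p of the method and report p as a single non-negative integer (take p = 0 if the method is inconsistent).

b = (-3/2, -1/2, 3)
c = (0, 2, -269/120)
Ac = (0, 0, -3/4)
Σ b_i: (-3/2)·1 + (-1/2)·1 + 3·1 = 1 ✓
b·c: (-1/2)·2 + 3·(-269/120) = -309/40 ≠ 1/2 ⇒ order 1.

1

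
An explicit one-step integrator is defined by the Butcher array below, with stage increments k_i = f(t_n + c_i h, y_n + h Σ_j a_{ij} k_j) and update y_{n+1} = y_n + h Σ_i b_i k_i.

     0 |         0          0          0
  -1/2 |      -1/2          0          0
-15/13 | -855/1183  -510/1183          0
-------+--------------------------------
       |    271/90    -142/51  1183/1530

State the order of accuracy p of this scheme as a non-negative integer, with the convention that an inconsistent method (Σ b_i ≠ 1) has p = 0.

3

b = (271/90, -142/51, 1183/1530)
c = (0, -1/2, -15/13)
Ac = (0, 0, 255/1183)
Σ b_i: 271/90·1 + (-142/51)·1 + 1183/1530·1 = 1 ✓
b·c: (-142/51)·(-1/2) + 1183/1530·(-15/13) = 1/2 ✓
b·c²: (-142/51)·1/4 + 1183/1530·225/169 = 1/3 ✓
b·Ac: 1183/1530·255/1183 = 1/6 ✓; 3 stages ⇒ order 3.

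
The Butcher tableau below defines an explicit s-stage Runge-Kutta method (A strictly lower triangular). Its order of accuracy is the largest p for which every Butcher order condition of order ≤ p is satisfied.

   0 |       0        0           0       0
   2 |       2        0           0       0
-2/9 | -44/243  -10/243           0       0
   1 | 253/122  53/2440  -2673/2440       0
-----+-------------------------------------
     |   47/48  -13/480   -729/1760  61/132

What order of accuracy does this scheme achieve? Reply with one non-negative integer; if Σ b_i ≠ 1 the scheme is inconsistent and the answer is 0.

4

b = (47/48, -13/480, -729/1760, 61/132)
c = (0, 2, -2/9, 1)
Ac = (0, 0, -20/243, 35/122)
Σ b_i: 47/48·1 + (-13/480)·1 + (-729/1760)·1 + 61/132·1 = 1 ✓
b·c: (-13/480)·2 + (-729/1760)·(-2/9) + 61/132·1 = 1/2 ✓
b·c²: (-13/480)·4 + (-729/1760)·4/81 + 61/132·1 = 1/3 ✓
b·Ac: (-729/1760)·(-20/243) + 61/132·35/122 = 1/6 ✓
b·c³: (-13/480)·8 + (-729/1760)·(-8/729) + 61/132·1 = 1/4 ✓
b·(c∘Ac): (-729/1760)·40/2187 + 61/132·35/122 = 1/8 ✓
b·Ac²: (-729/1760)·(-40/243) + 61/132·2/61 = 1/12 ✓
b·A²c: 61/132·11/122 = 1/24 ✓; 4 stages ⇒ order 4.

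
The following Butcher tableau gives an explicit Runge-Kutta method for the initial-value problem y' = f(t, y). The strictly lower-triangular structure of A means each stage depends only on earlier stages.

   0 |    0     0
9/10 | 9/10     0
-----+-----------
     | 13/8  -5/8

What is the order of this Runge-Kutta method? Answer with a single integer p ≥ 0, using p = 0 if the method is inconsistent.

b = (13/8, -5/8)
c = (0, 9/10)
Σ b_i: 13/8·1 + (-5/8)·1 = 1 ✓
b·c: (-5/8)·9/10 = -9/16 ≠ 1/2 ⇒ order 1.

1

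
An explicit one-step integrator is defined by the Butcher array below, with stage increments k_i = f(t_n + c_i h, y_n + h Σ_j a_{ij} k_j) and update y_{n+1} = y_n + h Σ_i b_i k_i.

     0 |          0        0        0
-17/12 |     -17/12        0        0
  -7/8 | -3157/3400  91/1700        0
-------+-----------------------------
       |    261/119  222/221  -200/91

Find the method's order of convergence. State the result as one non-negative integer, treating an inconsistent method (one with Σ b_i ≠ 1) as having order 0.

b = (261/119, 222/221, -200/91)
c = (0, -17/12, -7/8)
Ac = (0, 0, -91/1200)
Σ b_i: 261/119·1 + 222/221·1 + (-200/91)·1 = 1 ✓
b·c: 222/221·(-17/12) + (-200/91)·(-7/8) = 1/2 ✓
b·c²: 222/221·289/144 + (-200/91)·49/64 = 1/3 ✓
b·Ac: (-200/91)·(-91/1200) = 1/6 ✓; 3 stages ⇒ order 3.

3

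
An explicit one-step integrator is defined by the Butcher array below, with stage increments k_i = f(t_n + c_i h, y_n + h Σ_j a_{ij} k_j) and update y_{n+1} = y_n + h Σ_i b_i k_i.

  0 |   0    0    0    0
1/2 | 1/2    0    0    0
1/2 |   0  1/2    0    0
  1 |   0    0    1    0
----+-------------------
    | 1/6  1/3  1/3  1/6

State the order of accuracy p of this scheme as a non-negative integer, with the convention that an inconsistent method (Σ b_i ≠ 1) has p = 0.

b = (1/6, 1/3, 1/3, 1/6)
c = (0, 1/2, 1/2, 1)
Ac = (0, 0, 1/4, 1/2)
Σ b_i: 1/6·1 + 1/3·1 + 1/3·1 + 1/6·1 = 1 ✓
b·c: 1/3·1/2 + 1/3·1/2 + 1/6·1 = 1/2 ✓
b·c²: 1/3·1/4 + 1/3·1/4 + 1/6·1 = 1/3 ✓
b·Ac: 1/3·1/4 + 1/6·1/2 = 1/6 ✓
b·c³: 1/3·1/8 + 1/3·1/8 + 1/6·1 = 1/4 ✓
b·(c∘Ac): 1/3·1/8 + 1/6·1/2 = 1/8 ✓
b·Ac²: 1/3·1/8 + 1/6·1/4 = 1/12 ✓
b·A²c: 1/6·1/4 = 1/24 ✓; 4 stages ⇒ order 4.

4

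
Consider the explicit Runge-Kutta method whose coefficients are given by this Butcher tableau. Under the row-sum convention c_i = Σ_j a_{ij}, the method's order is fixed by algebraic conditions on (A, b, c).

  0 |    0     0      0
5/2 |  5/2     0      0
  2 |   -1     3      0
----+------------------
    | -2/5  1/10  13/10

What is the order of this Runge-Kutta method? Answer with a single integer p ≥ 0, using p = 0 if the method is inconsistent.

b = (-2/5, 1/10, 13/10)
c = (0, 5/2, 2)
Ac = (0, 0, 15/2)
Σ b_i: (-2/5)·1 + 1/10·1 + 13/10·1 = 1 ✓
b·c: 1/10·5/2 + 13/10·2 = 57/20 ≠ 1/2 ⇒ order 1.

1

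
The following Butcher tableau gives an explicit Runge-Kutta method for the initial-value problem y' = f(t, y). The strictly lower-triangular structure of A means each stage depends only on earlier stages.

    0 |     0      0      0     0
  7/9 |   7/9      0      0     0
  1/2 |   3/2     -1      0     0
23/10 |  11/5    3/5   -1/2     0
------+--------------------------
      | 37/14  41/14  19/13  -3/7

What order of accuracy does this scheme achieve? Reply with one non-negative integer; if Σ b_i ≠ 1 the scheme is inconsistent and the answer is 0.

b = (37/14, 41/14, 19/13, -3/7)
c = (0, 7/9, 1/2, 23/10)
Ac = (0, 0, -7/9, 13/60)
Σ b_i: 37/14·1 + 41/14·1 + 19/13·1 + (-3/7)·1 = 601/91 ≠ 1 ⇒ order 0.

0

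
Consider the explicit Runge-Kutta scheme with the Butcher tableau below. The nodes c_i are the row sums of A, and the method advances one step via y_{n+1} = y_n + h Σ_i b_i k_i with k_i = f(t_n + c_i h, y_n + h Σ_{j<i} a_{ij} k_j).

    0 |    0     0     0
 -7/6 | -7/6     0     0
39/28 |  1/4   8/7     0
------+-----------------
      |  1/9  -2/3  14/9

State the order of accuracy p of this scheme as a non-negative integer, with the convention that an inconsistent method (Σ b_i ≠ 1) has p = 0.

1

b = (1/9, -2/3, 14/9)
c = (0, -7/6, 39/28)
Ac = (0, 0, -4/3)
Σ b_i: 1/9·1 + (-2/3)·1 + 14/9·1 = 1 ✓
b·c: (-2/3)·(-7/6) + 14/9·39/28 = 53/18 ≠ 1/2 ⇒ order 1.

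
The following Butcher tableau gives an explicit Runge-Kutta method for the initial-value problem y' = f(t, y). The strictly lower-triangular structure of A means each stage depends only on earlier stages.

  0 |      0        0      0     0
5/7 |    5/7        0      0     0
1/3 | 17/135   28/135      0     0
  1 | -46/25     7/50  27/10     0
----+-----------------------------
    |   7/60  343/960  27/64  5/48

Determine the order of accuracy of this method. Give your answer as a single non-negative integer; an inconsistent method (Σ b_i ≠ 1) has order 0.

b = (7/60, 343/960, 27/64, 5/48)
c = (0, 5/7, 1/3, 1)
Ac = (0, 0, 4/27, 1)
Σ b_i: 7/60·1 + 343/960·1 + 27/64·1 + 5/48·1 = 1 ✓
b·c: 343/960·5/7 + 27/64·1/3 + 5/48·1 = 1/2 ✓
b·c²: 343/960·25/49 + 27/64·1/9 + 5/48·1 = 1/3 ✓
b·Ac: 27/64·4/27 + 5/48·1 = 1/6 ✓
b·c³: 343/960·125/343 + 27/64·1/27 + 5/48·1 = 1/4 ✓
b·(c∘Ac): 27/64·4/81 + 5/48·1 = 1/8 ✓
b·Ac²: 27/64·20/189 + 5/48·13/35 = 1/12 ✓
b·A²c: 5/48·2/5 = 1/24 ✓; 4 stages ⇒ order 4.

4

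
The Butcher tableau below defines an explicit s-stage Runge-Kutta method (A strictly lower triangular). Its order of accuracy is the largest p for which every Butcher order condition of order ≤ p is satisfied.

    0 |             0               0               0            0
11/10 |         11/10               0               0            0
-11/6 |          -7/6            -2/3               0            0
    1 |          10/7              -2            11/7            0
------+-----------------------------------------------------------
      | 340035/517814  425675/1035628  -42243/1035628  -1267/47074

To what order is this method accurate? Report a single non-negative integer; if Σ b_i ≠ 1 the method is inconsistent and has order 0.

b = (340035/517814, 425675/1035628, -42243/1035628, -1267/47074)
c = (0, 11/10, -11/6, 1)
Ac = (0, 0, -11/15, -1067/210)
Σ b_i: 340035/517814·1 + 425675/1035628·1 + (-42243/1035628)·1 + (-1267/47074)·1 = 1 ✓
b·c: 425675/1035628·11/10 + (-42243/1035628)·(-11/6) + (-1267/47074)·1 = 1/2 ✓
b·c²: 425675/1035628·121/100 + (-42243/1035628)·121/36 + (-1267/47074)·1 = 1/3 ✓
b·Ac: (-42243/1035628)·(-11/15) + (-1267/47074)·(-1067/210) = 1/6 ✓
b·c³: 425675/1035628·1331/1000 + (-42243/1035628)·(-1331/216) + (-1267/47074)·1 = 1634323/2118330 ≠ 1/4 ⇒ order 3.
b·(c∘Ac): (-42243/1035628)·121/90 + (-1267/47074)·(-1067/210) = 77121/941480 ≠ 1/8
b·Ac²: (-42243/1035628)·(-121/150) + (-1267/47074)·18029/6300 = -186923/4236660 ≠ 1/12
b·A²c: (-1267/47074)·(-121/105) = 21901/706110 ≠ 1/24

3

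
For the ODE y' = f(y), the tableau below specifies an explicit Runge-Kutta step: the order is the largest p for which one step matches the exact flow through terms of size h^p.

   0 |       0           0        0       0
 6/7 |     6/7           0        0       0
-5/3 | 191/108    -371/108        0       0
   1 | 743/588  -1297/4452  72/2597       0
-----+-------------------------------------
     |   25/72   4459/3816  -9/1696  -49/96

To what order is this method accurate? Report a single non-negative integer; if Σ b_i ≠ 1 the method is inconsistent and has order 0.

b = (25/72, 4459/3816, -9/1696, -49/96)
c = (0, 6/7, -5/3, 1)
Ac = (0, 0, -53/18, -29/98)
Σ b_i: 25/72·1 + 4459/3816·1 + (-9/1696)·1 + (-49/96)·1 = 1 ✓
b·c: 4459/3816·6/7 + (-9/1696)·(-5/3) + (-49/96)·1 = 1/2 ✓
b·c²: 4459/3816·36/49 + (-9/1696)·25/9 + (-49/96)·1 = 1/3 ✓
b·Ac: (-9/1696)·(-53/18) + (-49/96)·(-29/98) = 1/6 ✓
b·c³: 4459/3816·216/343 + (-9/1696)·(-125/27) + (-49/96)·1 = 1/4 ✓
b·(c∘Ac): (-9/1696)·265/54 + (-49/96)·(-29/98) = 1/8 ✓
b·Ac²: (-9/1696)·(-53/21) + (-49/96)·(-47/343) = 1/12 ✓
b·A²c: (-49/96)·(-4/49) = 1/24 ✓; 4 stages ⇒ order 4.

4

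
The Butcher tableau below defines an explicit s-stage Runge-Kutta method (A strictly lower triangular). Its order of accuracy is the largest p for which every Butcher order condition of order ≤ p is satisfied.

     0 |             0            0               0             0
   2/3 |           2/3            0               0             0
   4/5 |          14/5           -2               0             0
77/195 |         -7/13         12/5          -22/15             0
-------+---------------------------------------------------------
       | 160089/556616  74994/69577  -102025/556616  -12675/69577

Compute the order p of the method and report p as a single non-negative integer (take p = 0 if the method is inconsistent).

b = (160089/556616, 74994/69577, -102025/556616, -12675/69577)
c = (0, 2/3, 4/5, 77/195)
Ac = (0, 0, -4/3, 32/75)
Σ b_i: 160089/556616·1 + 74994/69577·1 + (-102025/556616)·1 + (-12675/69577)·1 = 1 ✓
b·c: 74994/69577·2/3 + (-102025/556616)·4/5 + (-12675/69577)·77/195 = 1/2 ✓
b·c²: 74994/69577·4/9 + (-102025/556616)·16/25 + (-12675/69577)·5929/38025 = 1/3 ✓
b·Ac: (-102025/556616)·(-4/3) + (-12675/69577)·32/75 = 1/6 ✓
b·c³: 74994/69577·8/27 + (-102025/556616)·64/125 + (-12675/69577)·456533/7414875 = 969179/4522505 ≠ 1/4 ⇒ order 3.
b·(c∘Ac): (-102025/556616)·(-16/15) + (-12675/69577)·2464/14625 = 172018/1043655 ≠ 1/8
b·Ac²: (-102025/556616)·(-8/9) + (-12675/69577)·16/125 = 437117/3130965 ≠ 1/12
b·A²c: (-12675/69577)·88/45 = -74360/208731 ≠ 1/24

3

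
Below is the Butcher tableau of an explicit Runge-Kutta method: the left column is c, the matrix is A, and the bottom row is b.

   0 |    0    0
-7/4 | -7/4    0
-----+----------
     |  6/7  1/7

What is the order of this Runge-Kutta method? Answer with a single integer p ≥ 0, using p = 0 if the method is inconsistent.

1

b = (6/7, 1/7)
c = (0, -7/4)
Σ b_i: 6/7·1 + 1/7·1 = 1 ✓
b·c: 1/7·(-7/4) = -1/4 ≠ 1/2 ⇒ order 1.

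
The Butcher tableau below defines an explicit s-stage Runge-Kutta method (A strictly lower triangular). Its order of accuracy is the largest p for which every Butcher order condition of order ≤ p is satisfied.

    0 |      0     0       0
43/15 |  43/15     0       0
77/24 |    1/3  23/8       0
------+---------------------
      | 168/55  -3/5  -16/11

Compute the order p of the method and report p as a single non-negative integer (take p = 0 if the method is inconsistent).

b = (168/55, -3/5, -16/11)
c = (0, 43/15, 77/24)
Ac = (0, 0, 989/120)
Σ b_i: 168/55·1 + (-3/5)·1 + (-16/11)·1 = 1 ✓
b·c: (-3/5)·43/15 + (-16/11)·77/24 = -479/75 ≠ 1/2 ⇒ order 1.

1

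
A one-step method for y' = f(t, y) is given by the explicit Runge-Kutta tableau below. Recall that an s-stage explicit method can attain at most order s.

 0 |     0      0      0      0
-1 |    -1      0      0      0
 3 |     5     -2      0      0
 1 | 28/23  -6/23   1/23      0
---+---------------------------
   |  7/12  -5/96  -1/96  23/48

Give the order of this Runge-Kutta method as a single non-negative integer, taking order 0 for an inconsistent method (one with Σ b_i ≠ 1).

4

b = (7/12, -5/96, -1/96, 23/48)
c = (0, -1, 3, 1)
Ac = (0, 0, 2, 9/23)
Σ b_i: 7/12·1 + (-5/96)·1 + (-1/96)·1 + 23/48·1 = 1 ✓
b·c: (-5/96)·(-1) + (-1/96)·3 + 23/48·1 = 1/2 ✓
b·c²: (-5/96)·1 + (-1/96)·9 + 23/48·1 = 1/3 ✓
b·Ac: (-1/96)·2 + 23/48·9/23 = 1/6 ✓
b·c³: (-5/96)·(-1) + (-1/96)·27 + 23/48·1 = 1/4 ✓
b·(c∘Ac): (-1/96)·6 + 23/48·9/23 = 1/8 ✓
b·Ac²: (-1/96)·(-2) + 23/48·3/23 = 1/12 ✓
b·A²c: 23/48·2/23 = 1/24 ✓; 4 stages ⇒ order 4.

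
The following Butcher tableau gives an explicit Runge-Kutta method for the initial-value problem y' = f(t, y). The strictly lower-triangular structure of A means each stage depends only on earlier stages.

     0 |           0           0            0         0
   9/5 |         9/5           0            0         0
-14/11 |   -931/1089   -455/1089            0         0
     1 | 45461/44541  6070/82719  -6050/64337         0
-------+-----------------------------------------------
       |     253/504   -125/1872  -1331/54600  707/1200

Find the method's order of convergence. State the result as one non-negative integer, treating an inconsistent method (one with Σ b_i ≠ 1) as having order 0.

4

b = (253/504, -125/1872, -1331/54600, 707/1200)
c = (0, 9/5, -14/11, 1)
Ac = (0, 0, -91/121, 178/707)
Σ b_i: 253/504·1 + (-125/1872)·1 + (-1331/54600)·1 + 707/1200·1 = 1 ✓
b·c: (-125/1872)·9/5 + (-1331/54600)·(-14/11) + 707/1200·1 = 1/2 ✓
b·c²: (-125/1872)·81/25 + (-1331/54600)·196/121 + 707/1200·1 = 1/3 ✓
b·Ac: (-1331/54600)·(-91/121) + 707/1200·178/707 = 1/6 ✓
b·c³: (-125/1872)·729/125 + (-1331/54600)·(-2744/1331) + 707/1200·1 = 1/4 ✓
b·(c∘Ac): (-1331/54600)·1274/1331 + 707/1200·178/707 = 1/8 ✓
b·Ac²: (-1331/54600)·(-819/605) + 707/1200·302/3535 = 1/12 ✓
b·A²c: 707/1200·50/707 = 1/24 ✓; 4 stages ⇒ order 4.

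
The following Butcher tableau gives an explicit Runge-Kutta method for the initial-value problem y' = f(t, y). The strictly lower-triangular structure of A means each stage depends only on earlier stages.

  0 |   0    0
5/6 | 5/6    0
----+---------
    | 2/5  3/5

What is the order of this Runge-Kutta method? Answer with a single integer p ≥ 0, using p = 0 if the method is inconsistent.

2

b = (2/5, 3/5)
c = (0, 5/6)
Σ b_i: 2/5·1 + 3/5·1 = 1 ✓
b·c: 3/5·5/6 = 1/2 ✓; 2 stages ⇒ order 2.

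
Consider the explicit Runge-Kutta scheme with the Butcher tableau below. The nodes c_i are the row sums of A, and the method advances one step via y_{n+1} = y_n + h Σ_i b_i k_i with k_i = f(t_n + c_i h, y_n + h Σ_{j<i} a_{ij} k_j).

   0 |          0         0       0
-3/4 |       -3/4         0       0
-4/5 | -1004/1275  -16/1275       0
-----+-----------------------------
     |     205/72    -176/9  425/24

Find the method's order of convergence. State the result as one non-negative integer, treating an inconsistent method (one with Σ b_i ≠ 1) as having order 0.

3

b = (205/72, -176/9, 425/24)
c = (0, -3/4, -4/5)
Ac = (0, 0, 4/425)
Σ b_i: 205/72·1 + (-176/9)·1 + 425/24·1 = 1 ✓
b·c: (-176/9)·(-3/4) + 425/24·(-4/5) = 1/2 ✓
b·c²: (-176/9)·9/16 + 425/24·16/25 = 1/3 ✓
b·Ac: 425/24·4/425 = 1/6 ✓; 3 stages ⇒ order 3.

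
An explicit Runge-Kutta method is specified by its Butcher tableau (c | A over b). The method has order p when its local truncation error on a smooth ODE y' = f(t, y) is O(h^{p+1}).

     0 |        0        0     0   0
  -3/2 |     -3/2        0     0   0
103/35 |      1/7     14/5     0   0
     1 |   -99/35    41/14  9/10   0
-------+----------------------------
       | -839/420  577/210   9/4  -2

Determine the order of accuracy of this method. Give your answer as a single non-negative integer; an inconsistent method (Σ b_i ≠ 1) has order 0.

b = (-839/420, 577/210, 9/4, -2)
c = (0, -3/2, 103/35, 1)
Ac = (0, 0, -21/5, -1221/700)
Σ b_i: (-839/420)·1 + 577/210·1 + 9/4·1 + (-2)·1 = 1 ✓
b·c: 577/210·(-3/2) + 9/4·103/35 + (-2)·1 = 1/2 ✓
b·c²: 577/210·9/4 + 9/4·10609/1225 + (-2)·1 = 231947/9800 ≠ 1/3 ⇒ order 2.
b·Ac: 9/4·(-21/5) + (-2)·(-1221/700) = -4173/700 ≠ 1/6

2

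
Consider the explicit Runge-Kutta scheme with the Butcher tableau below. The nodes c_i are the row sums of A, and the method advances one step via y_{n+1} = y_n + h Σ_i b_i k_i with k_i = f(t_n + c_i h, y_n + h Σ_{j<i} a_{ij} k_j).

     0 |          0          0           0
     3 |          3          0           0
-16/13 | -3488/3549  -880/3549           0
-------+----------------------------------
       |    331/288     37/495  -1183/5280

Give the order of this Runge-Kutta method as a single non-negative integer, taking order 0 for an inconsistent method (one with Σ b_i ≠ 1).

b = (331/288, 37/495, -1183/5280)
c = (0, 3, -16/13)
Ac = (0, 0, -880/1183)
Σ b_i: 331/288·1 + 37/495·1 + (-1183/5280)·1 = 1 ✓
b·c: 37/495·3 + (-1183/5280)·(-16/13) = 1/2 ✓
b·c²: 37/495·9 + (-1183/5280)·256/169 = 1/3 ✓
b·Ac: (-1183/5280)·(-880/1183) = 1/6 ✓; 3 stages ⇒ order 3.

3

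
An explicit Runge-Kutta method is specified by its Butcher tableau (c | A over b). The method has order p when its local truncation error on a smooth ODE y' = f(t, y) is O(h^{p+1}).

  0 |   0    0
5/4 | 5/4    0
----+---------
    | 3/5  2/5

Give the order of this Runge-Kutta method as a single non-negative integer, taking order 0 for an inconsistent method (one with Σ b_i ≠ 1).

2

b = (3/5, 2/5)
c = (0, 5/4)
Σ b_i: 3/5·1 + 2/5·1 = 1 ✓
b·c: 2/5·5/4 = 1/2 ✓; 2 stages ⇒ order 2.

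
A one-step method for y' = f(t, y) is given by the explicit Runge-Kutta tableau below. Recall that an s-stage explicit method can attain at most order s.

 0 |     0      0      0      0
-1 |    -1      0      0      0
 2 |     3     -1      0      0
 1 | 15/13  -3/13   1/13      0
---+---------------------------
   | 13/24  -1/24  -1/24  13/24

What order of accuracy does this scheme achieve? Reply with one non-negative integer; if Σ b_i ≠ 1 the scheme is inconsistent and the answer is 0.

4

b = (13/24, -1/24, -1/24, 13/24)
c = (0, -1, 2, 1)
Ac = (0, 0, 1, 5/13)
Σ b_i: 13/24·1 + (-1/24)·1 + (-1/24)·1 + 13/24·1 = 1 ✓
b·c: (-1/24)·(-1) + (-1/24)·2 + 13/24·1 = 1/2 ✓
b·c²: (-1/24)·1 + (-1/24)·4 + 13/24·1 = 1/3 ✓
b·Ac: (-1/24)·1 + 13/24·5/13 = 1/6 ✓
b·c³: (-1/24)·(-1) + (-1/24)·8 + 13/24·1 = 1/4 ✓
b·(c∘Ac): (-1/24)·2 + 13/24·5/13 = 1/8 ✓
b·Ac²: (-1/24)·(-1) + 13/24·1/13 = 1/12 ✓
b·A²c: 13/24·1/13 = 1/24 ✓; 4 stages ⇒ order 4.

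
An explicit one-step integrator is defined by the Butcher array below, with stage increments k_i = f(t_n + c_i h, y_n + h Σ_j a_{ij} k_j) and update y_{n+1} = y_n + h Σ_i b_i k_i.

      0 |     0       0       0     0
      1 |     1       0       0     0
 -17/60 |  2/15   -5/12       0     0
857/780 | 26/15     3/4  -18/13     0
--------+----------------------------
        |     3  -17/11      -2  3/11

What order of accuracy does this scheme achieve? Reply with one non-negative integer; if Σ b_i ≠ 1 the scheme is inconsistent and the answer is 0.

0

b = (3, -17/11, -2, 3/11)
c = (0, 1, -17/60, 857/780)
Ac = (0, 0, -5/12, 297/260)
Σ b_i: 3·1 + (-17/11)·1 + (-2)·1 + 3/11·1 = -3/11 ≠ 1 ⇒ order 0.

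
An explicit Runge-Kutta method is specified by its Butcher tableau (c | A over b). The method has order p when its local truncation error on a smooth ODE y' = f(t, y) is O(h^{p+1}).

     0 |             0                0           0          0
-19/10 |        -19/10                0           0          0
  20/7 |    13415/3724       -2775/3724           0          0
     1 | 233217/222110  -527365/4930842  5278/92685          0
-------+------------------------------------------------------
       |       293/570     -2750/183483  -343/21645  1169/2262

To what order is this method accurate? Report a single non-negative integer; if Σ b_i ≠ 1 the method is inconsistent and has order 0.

b = (293/570, -2750/183483, -343/21645, 1169/2262)
c = (0, -19/10, 20/7, 1)
Ac = (0, 0, 555/392, 1711/4676)
Σ b_i: 293/570·1 + (-2750/183483)·1 + (-343/21645)·1 + 1169/2262·1 = 1 ✓
b·c: (-2750/183483)·(-19/10) + (-343/21645)·20/7 + 1169/2262·1 = 1/2 ✓
b·c²: (-2750/183483)·361/100 + (-343/21645)·400/49 + 1169/2262·1 = 1/3 ✓
b·Ac: (-343/21645)·555/392 + 1169/2262·1711/4676 = 1/6 ✓
b·c³: (-2750/183483)·(-6859/1000) + (-343/21645)·8000/343 + 1169/2262·1 = 1/4 ✓
b·(c∘Ac): (-343/21645)·2775/686 + 1169/2262·1711/4676 = 1/8 ✓
b·Ac²: (-343/21645)·(-2109/784) + 1169/2262·3683/46760 = 1/12 ✓
b·A²c: 1169/2262·377/4676 = 1/24 ✓; 4 stages ⇒ order 4.

4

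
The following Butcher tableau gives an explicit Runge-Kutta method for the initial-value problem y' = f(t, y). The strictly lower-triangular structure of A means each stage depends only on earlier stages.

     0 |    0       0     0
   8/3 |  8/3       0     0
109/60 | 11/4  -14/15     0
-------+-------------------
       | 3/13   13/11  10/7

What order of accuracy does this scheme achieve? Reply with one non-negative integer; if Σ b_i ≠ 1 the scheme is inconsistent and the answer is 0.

b = (3/13, 13/11, 10/7)
c = (0, 8/3, 109/60)
Ac = (0, 0, -112/45)
Σ b_i: 3/13·1 + 13/11·1 + 10/7·1 = 2844/1001 ≠ 1 ⇒ order 0.

0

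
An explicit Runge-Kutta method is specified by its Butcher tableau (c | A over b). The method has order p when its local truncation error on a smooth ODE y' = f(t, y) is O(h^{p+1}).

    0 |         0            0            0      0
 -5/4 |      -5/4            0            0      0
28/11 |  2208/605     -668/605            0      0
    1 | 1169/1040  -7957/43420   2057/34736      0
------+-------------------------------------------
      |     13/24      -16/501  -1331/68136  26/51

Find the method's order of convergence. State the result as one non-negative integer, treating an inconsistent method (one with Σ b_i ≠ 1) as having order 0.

b = (13/24, -16/501, -1331/68136, 26/51)
c = (0, -5/4, 28/11, 1)
Ac = (0, 0, 167/121, 79/208)
Σ b_i: 13/24·1 + (-16/501)·1 + (-1331/68136)·1 + 26/51·1 = 1 ✓
b·c: (-16/501)·(-5/4) + (-1331/68136)·28/11 + 26/51·1 = 1/2 ✓
b·c²: (-16/501)·25/16 + (-1331/68136)·784/121 + 26/51·1 = 1/3 ✓
b·Ac: (-1331/68136)·167/121 + 26/51·79/208 = 1/6 ✓
b·c³: (-16/501)·(-125/64) + (-1331/68136)·21952/1331 + 26/51·1 = 1/4 ✓
b·(c∘Ac): (-1331/68136)·4676/1331 + 26/51·79/208 = 1/8 ✓
b·Ac²: (-1331/68136)·(-835/484) + 26/51·81/832 = 1/12 ✓
b·A²c: 26/51·17/208 = 1/24 ✓; 4 stages ⇒ order 4.

4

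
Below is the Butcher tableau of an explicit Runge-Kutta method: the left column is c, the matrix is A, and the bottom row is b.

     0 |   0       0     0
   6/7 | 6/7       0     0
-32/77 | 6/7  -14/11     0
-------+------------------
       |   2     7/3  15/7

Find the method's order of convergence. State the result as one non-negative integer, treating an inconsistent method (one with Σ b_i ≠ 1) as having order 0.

b = (2, 7/3, 15/7)
c = (0, 6/7, -32/77)
Ac = (0, 0, -12/11)
Σ b_i: 2·1 + 7/3·1 + 15/7·1 = 136/21 ≠ 1 ⇒ order 0.

0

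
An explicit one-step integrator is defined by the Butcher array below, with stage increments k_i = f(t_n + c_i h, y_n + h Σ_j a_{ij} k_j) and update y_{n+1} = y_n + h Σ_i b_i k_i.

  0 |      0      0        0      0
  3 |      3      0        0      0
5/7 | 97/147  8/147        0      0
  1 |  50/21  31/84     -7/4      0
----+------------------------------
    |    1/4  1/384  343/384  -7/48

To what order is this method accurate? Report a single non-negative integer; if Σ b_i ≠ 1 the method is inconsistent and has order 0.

b = (1/4, 1/384, 343/384, -7/48)
c = (0, 3, 5/7, 1)
Ac = (0, 0, 8/49, -1/7)
Σ b_i: 1/4·1 + 1/384·1 + 343/384·1 + (-7/48)·1 = 1 ✓
b·c: 1/384·3 + 343/384·5/7 + (-7/48)·1 = 1/2 ✓
b·c²: 1/384·9 + 343/384·25/49 + (-7/48)·1 = 1/3 ✓
b·Ac: 343/384·8/49 + (-7/48)·(-1/7) = 1/6 ✓
b·c³: 1/384·27 + 343/384·125/343 + (-7/48)·1 = 1/4 ✓
b·(c∘Ac): 343/384·40/343 + (-7/48)·(-1/7) = 1/8 ✓
b·Ac²: 343/384·24/49 + (-7/48)·17/7 = 1/12 ✓
b·A²c: (-7/48)·(-2/7) = 1/24 ✓; 4 stages ⇒ order 4.

4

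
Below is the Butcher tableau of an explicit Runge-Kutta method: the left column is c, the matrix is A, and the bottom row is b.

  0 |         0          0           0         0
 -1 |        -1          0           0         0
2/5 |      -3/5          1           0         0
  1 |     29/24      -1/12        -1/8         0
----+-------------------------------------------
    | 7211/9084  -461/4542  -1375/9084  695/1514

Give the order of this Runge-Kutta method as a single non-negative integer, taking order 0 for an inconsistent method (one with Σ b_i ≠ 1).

b = (7211/9084, -461/4542, -1375/9084, 695/1514)
c = (0, -1, 2/5, 1)
Ac = (0, 0, -1, 1/30)
Σ b_i: 7211/9084·1 + (-461/4542)·1 + (-1375/9084)·1 + 695/1514·1 = 1 ✓
b·c: (-461/4542)·(-1) + (-1375/9084)·2/5 + 695/1514·1 = 1/2 ✓
b·c²: (-461/4542)·1 + (-1375/9084)·4/25 + 695/1514·1 = 1/3 ✓
b·Ac: (-1375/9084)·(-1) + 695/1514·1/30 = 1/6 ✓
b·c³: (-461/4542)·(-1) + (-1375/9084)·8/125 + 695/1514·1 = 417/757 ≠ 1/4 ⇒ order 3.
b·(c∘Ac): (-1375/9084)·(-2/5) + 695/1514·1/30 = 689/9084 ≠ 1/8
b·Ac²: (-1375/9084)·1 + 695/1514·(-31/300) = -18059/90840 ≠ 1/12
b·A²c: 695/1514·1/8 = 695/12112 ≠ 1/24

3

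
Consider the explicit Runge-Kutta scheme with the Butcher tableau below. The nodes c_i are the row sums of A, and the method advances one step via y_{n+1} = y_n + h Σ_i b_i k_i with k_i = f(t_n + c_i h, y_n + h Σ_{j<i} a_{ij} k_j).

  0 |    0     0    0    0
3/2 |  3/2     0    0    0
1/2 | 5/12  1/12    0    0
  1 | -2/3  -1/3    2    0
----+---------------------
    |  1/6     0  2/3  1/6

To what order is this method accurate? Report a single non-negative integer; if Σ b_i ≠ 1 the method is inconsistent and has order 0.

b = (1/6, 0, 2/3, 1/6)
c = (0, 3/2, 1/2, 1)
Ac = (0, 0, 1/8, 1/2)
Σ b_i: 1/6·1 + 2/3·1 + 1/6·1 = 1 ✓
b·c: 2/3·1/2 + 1/6·1 = 1/2 ✓
b·c²: 2/3·1/4 + 1/6·1 = 1/3 ✓
b·Ac: 2/3·1/8 + 1/6·1/2 = 1/6 ✓
b·c³: 2/3·1/8 + 1/6·1 = 1/4 ✓
b·(c∘Ac): 2/3·1/16 + 1/6·1/2 = 1/8 ✓
b·Ac²: 2/3·3/16 + 1/6·(-1/4) = 1/12 ✓
b·A²c: 1/6·1/4 = 1/24 ✓; 4 stages ⇒ order 4.

4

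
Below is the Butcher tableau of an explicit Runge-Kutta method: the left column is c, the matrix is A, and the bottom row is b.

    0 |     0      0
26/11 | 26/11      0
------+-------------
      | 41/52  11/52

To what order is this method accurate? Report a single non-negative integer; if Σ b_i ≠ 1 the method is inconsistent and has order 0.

b = (41/52, 11/52)
c = (0, 26/11)
Σ b_i: 41/52·1 + 11/52·1 = 1 ✓
b·c: 11/52·26/11 = 1/2 ✓; 2 stages ⇒ order 2.

2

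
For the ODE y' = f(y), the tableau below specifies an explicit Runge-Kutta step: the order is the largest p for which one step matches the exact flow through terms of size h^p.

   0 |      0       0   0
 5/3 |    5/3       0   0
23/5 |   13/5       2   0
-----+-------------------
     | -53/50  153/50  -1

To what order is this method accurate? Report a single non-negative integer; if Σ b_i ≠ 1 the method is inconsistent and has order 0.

2

b = (-53/50, 153/50, -1)
c = (0, 5/3, 23/5)
Ac = (0, 0, 10/3)
Σ b_i: (-53/50)·1 + 153/50·1 + (-1)·1 = 1 ✓
b·c: 153/50·5/3 + (-1)·23/5 = 1/2 ✓
b·c²: 153/50·25/9 + (-1)·529/25 = -633/50 ≠ 1/3 ⇒ order 2.
b·Ac: (-1)·10/3 = -10/3 ≠ 1/6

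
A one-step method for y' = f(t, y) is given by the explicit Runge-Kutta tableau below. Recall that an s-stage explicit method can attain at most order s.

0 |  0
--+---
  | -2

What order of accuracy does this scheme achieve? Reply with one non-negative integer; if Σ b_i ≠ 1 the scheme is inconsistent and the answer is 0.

b = (-2)
c = (0)
Σ b_i: (-2)·1 = -2 ≠ 1 ⇒ order 0.

0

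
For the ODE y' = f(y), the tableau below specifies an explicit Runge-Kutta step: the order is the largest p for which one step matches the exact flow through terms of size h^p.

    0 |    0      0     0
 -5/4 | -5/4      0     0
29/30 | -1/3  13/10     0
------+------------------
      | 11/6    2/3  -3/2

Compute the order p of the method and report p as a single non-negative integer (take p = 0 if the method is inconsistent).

b = (11/6, 2/3, -3/2)
c = (0, -5/4, 29/30)
Ac = (0, 0, -13/8)
Σ b_i: 11/6·1 + 2/3·1 + (-3/2)·1 = 1 ✓
b·c: 2/3·(-5/4) + (-3/2)·29/30 = -137/60 ≠ 1/2 ⇒ order 1.

1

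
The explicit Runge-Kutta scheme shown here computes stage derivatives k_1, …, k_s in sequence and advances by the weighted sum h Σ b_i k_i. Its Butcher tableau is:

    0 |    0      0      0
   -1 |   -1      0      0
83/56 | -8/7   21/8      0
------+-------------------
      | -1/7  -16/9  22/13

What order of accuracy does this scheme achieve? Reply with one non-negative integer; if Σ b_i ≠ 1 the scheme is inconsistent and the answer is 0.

b = (-1/7, -16/9, 22/13)
c = (0, -1, 83/56)
Ac = (0, 0, -21/8)
Σ b_i: (-1/7)·1 + (-16/9)·1 + 22/13·1 = -187/819 ≠ 1 ⇒ order 0.

0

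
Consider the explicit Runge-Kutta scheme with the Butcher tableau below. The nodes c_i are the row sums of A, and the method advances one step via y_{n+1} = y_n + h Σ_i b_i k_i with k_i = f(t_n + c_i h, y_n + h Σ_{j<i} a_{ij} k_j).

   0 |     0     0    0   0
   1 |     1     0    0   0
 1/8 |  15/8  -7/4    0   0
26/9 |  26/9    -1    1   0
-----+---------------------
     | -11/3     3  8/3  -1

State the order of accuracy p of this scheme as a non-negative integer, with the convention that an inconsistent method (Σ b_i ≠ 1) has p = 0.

b = (-11/3, 3, 8/3, -1)
c = (0, 1, 1/8, 26/9)
Ac = (0, 0, -7/4, -7/8)
Σ b_i: (-11/3)·1 + 3·1 + 8/3·1 + (-1)·1 = 1 ✓
b·c: 3·1 + 8/3·1/8 + (-1)·26/9 = 4/9 ≠ 1/2 ⇒ order 1.

1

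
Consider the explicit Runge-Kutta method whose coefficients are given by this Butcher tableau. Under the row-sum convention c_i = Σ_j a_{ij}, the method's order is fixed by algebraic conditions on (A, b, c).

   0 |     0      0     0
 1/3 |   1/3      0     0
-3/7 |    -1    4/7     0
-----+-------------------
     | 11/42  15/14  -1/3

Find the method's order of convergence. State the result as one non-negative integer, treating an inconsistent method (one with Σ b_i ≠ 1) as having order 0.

2

b = (11/42, 15/14, -1/3)
c = (0, 1/3, -3/7)
Ac = (0, 0, 4/21)
Σ b_i: 11/42·1 + 15/14·1 + (-1/3)·1 = 1 ✓
b·c: 15/14·1/3 + (-1/3)·(-3/7) = 1/2 ✓
b·c²: 15/14·1/9 + (-1/3)·9/49 = 17/294 ≠ 1/3 ⇒ order 2.
b·Ac: (-1/3)·4/21 = -4/63 ≠ 1/6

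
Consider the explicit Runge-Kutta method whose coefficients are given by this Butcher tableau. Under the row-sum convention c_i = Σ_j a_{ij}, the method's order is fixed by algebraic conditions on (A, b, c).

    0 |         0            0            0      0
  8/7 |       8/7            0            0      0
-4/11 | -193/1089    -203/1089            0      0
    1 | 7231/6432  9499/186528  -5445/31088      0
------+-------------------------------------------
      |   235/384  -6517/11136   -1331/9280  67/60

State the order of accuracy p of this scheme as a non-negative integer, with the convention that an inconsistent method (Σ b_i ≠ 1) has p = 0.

b = (235/384, -6517/11136, -1331/9280, 67/60)
c = (0, 8/7, -4/11, 1)
Ac = (0, 0, -232/1089, 49/402)
Σ b_i: 235/384·1 + (-6517/11136)·1 + (-1331/9280)·1 + 67/60·1 = 1 ✓
b·c: (-6517/11136)·8/7 + (-1331/9280)·(-4/11) + 67/60·1 = 1/2 ✓
b·c²: (-6517/11136)·64/49 + (-1331/9280)·16/121 + 67/60·1 = 1/3 ✓
b·Ac: (-1331/9280)·(-232/1089) + 67/60·49/402 = 1/6 ✓
b·c³: (-6517/11136)·512/343 + (-1331/9280)·(-64/1331) + 67/60·1 = 1/4 ✓
b·(c∘Ac): (-1331/9280)·928/11979 + 67/60·49/402 = 1/8 ✓
b·Ac²: (-1331/9280)·(-1856/7623) + 67/60·61/1407 = 1/12 ✓
b·A²c: 67/60·5/134 = 1/24 ✓; 4 stages ⇒ order 4.

4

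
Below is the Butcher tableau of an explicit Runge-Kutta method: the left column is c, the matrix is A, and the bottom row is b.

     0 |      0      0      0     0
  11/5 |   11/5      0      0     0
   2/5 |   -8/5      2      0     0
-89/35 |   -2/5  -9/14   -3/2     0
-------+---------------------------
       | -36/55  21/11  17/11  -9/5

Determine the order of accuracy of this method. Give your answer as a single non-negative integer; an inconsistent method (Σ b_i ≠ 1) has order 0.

1

b = (-36/55, 21/11, 17/11, -9/5)
c = (0, 11/5, 2/5, -89/35)
Ac = (0, 0, 22/5, -141/70)
Σ b_i: (-36/55)·1 + 21/11·1 + 17/11·1 + (-9/5)·1 = 1 ✓
b·c: 21/11·11/5 + 17/11·2/5 + (-9/5)·(-89/35) = 18086/1925 ≠ 1/2 ⇒ order 1.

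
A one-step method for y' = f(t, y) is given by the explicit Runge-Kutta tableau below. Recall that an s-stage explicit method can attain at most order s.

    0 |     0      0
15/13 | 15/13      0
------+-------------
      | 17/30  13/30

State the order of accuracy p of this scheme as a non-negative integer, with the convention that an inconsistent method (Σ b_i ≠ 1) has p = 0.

2

b = (17/30, 13/30)
c = (0, 15/13)
Σ b_i: 17/30·1 + 13/30·1 = 1 ✓
b·c: 13/30·15/13 = 1/2 ✓; 2 stages ⇒ order 2.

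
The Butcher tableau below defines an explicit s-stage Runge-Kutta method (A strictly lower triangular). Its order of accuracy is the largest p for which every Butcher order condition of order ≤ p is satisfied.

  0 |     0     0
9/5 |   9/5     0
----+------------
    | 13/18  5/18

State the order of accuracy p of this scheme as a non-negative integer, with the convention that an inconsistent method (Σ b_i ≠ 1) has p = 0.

2

b = (13/18, 5/18)
c = (0, 9/5)
Σ b_i: 13/18·1 + 5/18·1 = 1 ✓
b·c: 5/18·9/5 = 1/2 ✓; 2 stages ⇒ order 2.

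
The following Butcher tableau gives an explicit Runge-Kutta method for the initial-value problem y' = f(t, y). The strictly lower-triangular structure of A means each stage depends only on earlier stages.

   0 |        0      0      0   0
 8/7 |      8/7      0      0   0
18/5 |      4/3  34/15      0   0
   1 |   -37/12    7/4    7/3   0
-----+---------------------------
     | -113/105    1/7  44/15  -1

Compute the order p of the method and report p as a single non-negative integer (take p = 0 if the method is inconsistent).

1

b = (-113/105, 1/7, 44/15, -1)
c = (0, 8/7, 18/5, 1)
Ac = (0, 0, 272/105, 52/5)
Σ b_i: (-113/105)·1 + 1/7·1 + 44/15·1 + (-1)·1 = 1 ✓
b·c: 1/7·8/7 + 44/15·18/5 + (-1)·1 = 11911/1225 ≠ 1/2 ⇒ order 1.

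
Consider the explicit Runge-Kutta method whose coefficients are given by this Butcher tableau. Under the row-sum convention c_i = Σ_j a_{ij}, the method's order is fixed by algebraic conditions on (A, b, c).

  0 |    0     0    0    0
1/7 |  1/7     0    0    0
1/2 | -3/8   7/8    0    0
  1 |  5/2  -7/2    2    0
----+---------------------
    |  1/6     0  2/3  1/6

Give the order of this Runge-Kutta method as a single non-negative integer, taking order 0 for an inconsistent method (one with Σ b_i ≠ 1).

4

b = (1/6, 0, 2/3, 1/6)
c = (0, 1/7, 1/2, 1)
Ac = (0, 0, 1/8, 1/2)
Σ b_i: 1/6·1 + 2/3·1 + 1/6·1 = 1 ✓
b·c: 2/3·1/2 + 1/6·1 = 1/2 ✓
b·c²: 2/3·1/4 + 1/6·1 = 1/3 ✓
b·Ac: 2/3·1/8 + 1/6·1/2 = 1/6 ✓
b·c³: 2/3·1/8 + 1/6·1 = 1/4 ✓
b·(c∘Ac): 2/3·1/16 + 1/6·1/2 = 1/8 ✓
b·Ac²: 2/3·1/56 + 1/6·3/7 = 1/12 ✓
b·A²c: 1/6·1/4 = 1/24 ✓; 4 stages ⇒ order 4.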